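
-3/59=-0.05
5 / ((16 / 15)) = 75 / 16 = 4.69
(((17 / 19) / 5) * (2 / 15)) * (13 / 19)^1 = 442 / 27075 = 0.02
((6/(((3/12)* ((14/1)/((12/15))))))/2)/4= 6/35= 0.17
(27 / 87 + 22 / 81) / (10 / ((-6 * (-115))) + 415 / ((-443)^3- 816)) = 2733452966243 / 68050912104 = 40.17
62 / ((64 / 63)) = 1953 / 32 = 61.03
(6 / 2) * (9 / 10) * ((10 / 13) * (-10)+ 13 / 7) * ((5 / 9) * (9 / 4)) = -14337 / 728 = -19.69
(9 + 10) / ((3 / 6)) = 38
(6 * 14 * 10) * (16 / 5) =2688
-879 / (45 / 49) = -14357 / 15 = -957.13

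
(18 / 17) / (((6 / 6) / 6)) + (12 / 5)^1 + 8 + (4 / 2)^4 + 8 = 40.75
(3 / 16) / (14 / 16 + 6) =3 / 110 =0.03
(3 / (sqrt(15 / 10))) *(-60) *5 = -300 *sqrt(6) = -734.85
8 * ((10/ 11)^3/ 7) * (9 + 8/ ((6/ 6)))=136000/ 9317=14.60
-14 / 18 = -7 / 9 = -0.78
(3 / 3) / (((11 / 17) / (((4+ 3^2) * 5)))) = 1105 / 11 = 100.45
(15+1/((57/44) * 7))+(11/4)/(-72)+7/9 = 67457/4256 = 15.85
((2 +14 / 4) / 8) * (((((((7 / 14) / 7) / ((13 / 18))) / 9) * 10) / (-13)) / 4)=-55 / 37856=-0.00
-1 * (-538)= 538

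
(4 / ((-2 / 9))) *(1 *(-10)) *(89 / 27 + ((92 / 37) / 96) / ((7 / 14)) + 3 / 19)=1330945 / 2109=631.08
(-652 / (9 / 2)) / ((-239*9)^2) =-1304 / 41641209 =-0.00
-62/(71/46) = -2852/71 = -40.17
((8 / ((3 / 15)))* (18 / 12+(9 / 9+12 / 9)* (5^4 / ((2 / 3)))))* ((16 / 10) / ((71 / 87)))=12188352 / 71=171666.93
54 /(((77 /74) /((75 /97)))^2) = 1663335000 /55785961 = 29.82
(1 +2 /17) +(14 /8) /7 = 93 /68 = 1.37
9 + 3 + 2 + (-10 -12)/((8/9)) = -43/4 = -10.75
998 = 998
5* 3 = 15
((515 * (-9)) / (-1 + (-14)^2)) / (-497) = 309 / 6461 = 0.05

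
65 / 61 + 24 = 1529 / 61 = 25.07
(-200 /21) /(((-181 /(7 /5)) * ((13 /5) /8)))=0.23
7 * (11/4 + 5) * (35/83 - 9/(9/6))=-100471/332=-302.62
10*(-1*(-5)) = 50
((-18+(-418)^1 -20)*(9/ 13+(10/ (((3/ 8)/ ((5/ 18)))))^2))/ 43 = -80037272/ 135837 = -589.22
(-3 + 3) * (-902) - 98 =-98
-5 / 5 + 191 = 190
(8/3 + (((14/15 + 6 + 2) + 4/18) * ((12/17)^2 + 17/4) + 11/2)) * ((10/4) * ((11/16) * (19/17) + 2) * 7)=2359912793/943296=2501.77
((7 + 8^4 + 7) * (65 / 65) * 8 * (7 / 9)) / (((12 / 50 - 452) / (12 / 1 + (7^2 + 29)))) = -28770000 / 5647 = -5094.74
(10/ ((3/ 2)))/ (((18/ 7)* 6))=35/ 81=0.43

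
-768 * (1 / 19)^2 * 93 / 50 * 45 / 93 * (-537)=1855872 / 1805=1028.18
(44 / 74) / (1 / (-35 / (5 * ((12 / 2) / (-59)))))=4543 / 111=40.93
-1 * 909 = -909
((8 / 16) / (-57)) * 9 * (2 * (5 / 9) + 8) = -41 / 57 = -0.72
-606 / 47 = -12.89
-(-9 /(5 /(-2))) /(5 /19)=-342 /25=-13.68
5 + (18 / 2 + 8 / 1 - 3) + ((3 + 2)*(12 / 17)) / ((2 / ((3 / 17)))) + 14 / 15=87761 / 4335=20.24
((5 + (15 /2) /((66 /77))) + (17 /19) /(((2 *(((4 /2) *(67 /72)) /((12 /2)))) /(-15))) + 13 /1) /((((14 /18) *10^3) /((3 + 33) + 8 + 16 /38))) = 49470849 /169309000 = 0.29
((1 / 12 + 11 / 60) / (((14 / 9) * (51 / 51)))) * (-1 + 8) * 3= 18 / 5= 3.60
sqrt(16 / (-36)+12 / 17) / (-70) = -sqrt(170) / 1785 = -0.01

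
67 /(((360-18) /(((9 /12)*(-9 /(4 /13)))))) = -2613 /608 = -4.30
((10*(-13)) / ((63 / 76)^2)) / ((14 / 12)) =-1501760 / 9261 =-162.16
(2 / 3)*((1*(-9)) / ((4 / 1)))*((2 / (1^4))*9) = -27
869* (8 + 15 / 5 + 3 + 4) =15642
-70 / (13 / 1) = -70 / 13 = -5.38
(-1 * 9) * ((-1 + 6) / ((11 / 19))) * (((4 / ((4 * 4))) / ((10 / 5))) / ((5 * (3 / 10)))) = -285 / 44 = -6.48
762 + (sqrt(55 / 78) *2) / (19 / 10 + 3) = 10 *sqrt(4290) / 1911 + 762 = 762.34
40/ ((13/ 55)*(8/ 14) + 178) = 7700/ 34291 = 0.22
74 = 74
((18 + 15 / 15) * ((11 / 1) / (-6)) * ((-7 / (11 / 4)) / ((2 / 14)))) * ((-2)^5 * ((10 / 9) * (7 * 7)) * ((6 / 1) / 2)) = -3244017.78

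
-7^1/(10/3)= -21/10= -2.10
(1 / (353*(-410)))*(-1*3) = 3 / 144730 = 0.00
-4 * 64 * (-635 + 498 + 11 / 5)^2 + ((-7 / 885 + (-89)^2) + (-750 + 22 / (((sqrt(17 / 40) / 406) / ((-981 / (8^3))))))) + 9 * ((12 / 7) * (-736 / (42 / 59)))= -4686818.37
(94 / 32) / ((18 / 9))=47 / 32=1.47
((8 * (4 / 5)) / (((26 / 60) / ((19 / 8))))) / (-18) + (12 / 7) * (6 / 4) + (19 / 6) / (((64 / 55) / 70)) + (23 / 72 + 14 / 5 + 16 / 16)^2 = 1227049337 / 5896800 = 208.09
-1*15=-15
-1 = -1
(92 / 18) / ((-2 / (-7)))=161 / 9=17.89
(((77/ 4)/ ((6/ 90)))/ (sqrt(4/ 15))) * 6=3465 * sqrt(15)/ 4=3354.97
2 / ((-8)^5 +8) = -0.00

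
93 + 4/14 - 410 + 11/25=-55348/175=-316.27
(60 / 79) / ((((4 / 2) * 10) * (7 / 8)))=24 / 553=0.04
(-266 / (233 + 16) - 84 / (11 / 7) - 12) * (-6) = 364412 / 913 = 399.14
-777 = -777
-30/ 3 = -10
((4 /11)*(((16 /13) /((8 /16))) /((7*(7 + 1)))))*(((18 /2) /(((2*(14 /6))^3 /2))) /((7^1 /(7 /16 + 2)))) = 729 /739508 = 0.00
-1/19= -0.05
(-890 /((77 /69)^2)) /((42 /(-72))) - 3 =50722971 /41503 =1222.15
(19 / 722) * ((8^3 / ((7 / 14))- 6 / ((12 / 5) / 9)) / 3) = 2003 / 228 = 8.79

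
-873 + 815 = -58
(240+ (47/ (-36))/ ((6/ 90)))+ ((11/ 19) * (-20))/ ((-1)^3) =232.00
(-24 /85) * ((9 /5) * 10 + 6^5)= -187056 /85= -2200.66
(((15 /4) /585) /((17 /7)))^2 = 49 /7033104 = 0.00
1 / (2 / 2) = 1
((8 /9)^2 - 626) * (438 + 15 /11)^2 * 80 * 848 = -990707063800320 /121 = -8187661684300.17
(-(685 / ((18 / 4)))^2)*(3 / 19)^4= -1876900 / 130321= -14.40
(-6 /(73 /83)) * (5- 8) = 1494 /73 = 20.47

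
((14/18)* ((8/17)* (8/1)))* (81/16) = 252/17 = 14.82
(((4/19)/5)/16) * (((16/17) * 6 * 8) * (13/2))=1248/1615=0.77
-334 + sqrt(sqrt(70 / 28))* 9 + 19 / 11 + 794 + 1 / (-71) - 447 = 9* 2^(3 / 4)* 5^(1 / 4) / 2 + 11491 / 781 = 26.03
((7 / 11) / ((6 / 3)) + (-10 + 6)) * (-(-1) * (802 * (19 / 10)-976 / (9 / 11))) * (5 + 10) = -402057 / 22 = -18275.32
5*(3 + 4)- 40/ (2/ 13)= -225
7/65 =0.11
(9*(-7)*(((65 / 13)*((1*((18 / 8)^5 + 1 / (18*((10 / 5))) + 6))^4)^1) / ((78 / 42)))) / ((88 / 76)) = -50241047900867911579250605 / 20840143392866304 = -2410782255.85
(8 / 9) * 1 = 8 / 9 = 0.89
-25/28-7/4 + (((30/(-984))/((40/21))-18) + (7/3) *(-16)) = -1597801/27552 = -57.99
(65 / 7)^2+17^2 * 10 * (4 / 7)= 85145 / 49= 1737.65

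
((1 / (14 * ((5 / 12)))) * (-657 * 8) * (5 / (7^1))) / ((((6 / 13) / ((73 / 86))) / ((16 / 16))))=-2493972 / 2107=-1183.66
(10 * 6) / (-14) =-30 / 7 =-4.29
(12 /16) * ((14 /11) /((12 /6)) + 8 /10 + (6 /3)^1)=567 /220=2.58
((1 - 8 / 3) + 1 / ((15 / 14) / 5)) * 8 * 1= 24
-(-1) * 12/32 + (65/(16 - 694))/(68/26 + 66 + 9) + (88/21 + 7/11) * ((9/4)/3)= 841527251/210703416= 3.99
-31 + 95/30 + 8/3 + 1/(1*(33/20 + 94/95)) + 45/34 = -70604/3009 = -23.46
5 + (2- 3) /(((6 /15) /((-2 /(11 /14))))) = 125 /11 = 11.36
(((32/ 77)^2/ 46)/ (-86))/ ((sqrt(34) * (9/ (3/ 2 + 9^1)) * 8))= -8 * sqrt(34)/ 42721833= -0.00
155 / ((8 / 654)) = 50685 / 4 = 12671.25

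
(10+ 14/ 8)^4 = 4879681/ 256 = 19061.25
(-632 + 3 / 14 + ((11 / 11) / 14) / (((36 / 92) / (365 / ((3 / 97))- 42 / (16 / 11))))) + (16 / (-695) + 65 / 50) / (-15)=637704695 / 420336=1517.13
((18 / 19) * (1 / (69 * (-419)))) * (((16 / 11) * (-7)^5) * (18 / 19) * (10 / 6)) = 48404160 / 38268527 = 1.26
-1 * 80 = -80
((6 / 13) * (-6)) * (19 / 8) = -171 / 26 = -6.58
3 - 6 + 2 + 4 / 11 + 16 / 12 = 23 / 33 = 0.70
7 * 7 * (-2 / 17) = -98 / 17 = -5.76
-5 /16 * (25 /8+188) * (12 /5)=-4587 /32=-143.34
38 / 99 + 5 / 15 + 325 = 32246 / 99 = 325.72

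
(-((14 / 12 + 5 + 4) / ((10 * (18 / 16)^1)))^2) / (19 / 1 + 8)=-14884 / 492075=-0.03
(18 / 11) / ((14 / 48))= 432 / 77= 5.61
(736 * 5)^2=13542400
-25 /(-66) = 25 /66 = 0.38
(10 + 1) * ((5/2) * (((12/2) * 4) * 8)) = 5280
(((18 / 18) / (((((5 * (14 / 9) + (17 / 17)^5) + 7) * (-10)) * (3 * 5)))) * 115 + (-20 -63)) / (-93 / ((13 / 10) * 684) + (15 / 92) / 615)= 82404421827 / 103514095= 796.07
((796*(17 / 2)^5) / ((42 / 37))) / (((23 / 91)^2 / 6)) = 12367563588653 / 4232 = 2922392152.33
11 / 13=0.85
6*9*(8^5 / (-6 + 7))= 1769472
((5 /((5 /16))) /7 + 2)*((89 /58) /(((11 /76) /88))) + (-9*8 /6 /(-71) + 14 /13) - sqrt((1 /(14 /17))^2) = 1498373141 /374738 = 3998.46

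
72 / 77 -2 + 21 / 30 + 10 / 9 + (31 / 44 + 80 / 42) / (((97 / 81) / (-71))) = -206981741 / 1344420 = -153.96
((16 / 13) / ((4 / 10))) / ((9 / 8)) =320 / 117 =2.74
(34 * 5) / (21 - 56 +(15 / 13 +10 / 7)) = -1547 / 295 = -5.24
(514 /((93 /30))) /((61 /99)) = 508860 /1891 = 269.10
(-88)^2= 7744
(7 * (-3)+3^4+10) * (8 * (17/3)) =3173.33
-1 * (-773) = 773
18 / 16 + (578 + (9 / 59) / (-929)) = 253939291 / 438488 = 579.12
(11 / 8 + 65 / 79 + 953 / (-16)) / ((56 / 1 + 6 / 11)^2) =-8773589 / 489021376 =-0.02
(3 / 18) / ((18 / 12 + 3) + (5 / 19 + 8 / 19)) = 19 / 591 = 0.03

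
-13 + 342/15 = 49/5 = 9.80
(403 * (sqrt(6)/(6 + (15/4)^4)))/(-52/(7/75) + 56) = -180544 * sqrt(6)/45745197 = -0.01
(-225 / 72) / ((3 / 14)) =-175 / 12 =-14.58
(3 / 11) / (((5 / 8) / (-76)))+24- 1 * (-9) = -9 / 55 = -0.16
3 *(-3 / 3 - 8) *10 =-270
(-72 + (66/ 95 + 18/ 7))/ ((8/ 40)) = -45708/ 133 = -343.67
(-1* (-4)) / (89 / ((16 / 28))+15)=16 / 683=0.02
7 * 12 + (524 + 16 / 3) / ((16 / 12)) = 481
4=4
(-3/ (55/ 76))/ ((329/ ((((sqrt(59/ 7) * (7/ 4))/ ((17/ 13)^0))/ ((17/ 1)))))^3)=-3363 * sqrt(413)/ 21994753044880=-0.00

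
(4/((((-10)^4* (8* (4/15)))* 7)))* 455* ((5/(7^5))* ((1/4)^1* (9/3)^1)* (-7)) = -117/6146560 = -0.00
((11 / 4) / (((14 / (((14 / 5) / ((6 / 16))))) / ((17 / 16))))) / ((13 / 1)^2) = 187 / 20280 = 0.01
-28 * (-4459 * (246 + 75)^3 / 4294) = 2064812426586 / 2147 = 961719807.45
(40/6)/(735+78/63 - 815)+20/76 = 0.18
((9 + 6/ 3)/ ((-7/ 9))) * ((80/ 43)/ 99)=-80/ 301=-0.27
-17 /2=-8.50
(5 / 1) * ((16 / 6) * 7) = 280 / 3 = 93.33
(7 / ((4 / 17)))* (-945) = -112455 / 4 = -28113.75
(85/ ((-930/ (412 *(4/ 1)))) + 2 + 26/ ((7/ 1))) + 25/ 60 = -376259/ 2604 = -144.49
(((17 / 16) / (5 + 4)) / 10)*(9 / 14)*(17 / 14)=0.01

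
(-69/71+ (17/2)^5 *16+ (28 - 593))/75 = 33576493/3550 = 9458.17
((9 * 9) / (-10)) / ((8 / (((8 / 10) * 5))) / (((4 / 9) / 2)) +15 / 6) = -81 / 115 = -0.70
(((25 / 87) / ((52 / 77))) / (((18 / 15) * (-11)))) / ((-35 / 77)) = 1925 / 27144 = 0.07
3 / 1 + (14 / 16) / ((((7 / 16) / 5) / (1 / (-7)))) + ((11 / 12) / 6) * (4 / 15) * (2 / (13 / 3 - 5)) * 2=418 / 315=1.33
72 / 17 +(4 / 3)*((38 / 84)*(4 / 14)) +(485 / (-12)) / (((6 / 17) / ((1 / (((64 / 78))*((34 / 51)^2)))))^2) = -4786215707479 / 1965293568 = -2435.37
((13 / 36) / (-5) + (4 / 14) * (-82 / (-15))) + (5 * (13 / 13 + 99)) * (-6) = -3778123 / 1260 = -2998.51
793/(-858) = -61/66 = -0.92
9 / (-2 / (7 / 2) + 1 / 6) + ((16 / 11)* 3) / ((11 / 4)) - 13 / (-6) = -228103 / 12342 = -18.48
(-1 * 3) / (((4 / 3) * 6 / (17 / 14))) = -51 / 112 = -0.46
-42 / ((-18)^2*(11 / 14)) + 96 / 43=26405 / 12771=2.07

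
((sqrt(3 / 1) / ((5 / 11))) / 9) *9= 11 *sqrt(3) / 5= 3.81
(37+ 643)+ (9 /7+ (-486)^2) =1658141 /7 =236877.29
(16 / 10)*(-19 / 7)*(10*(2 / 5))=-608 / 35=-17.37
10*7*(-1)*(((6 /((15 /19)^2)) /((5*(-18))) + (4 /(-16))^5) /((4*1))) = 1.89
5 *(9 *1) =45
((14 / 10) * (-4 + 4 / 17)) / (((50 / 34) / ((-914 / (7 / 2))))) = 116992 / 125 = 935.94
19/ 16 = 1.19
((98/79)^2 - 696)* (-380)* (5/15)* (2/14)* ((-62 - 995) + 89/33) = -5209216891520/393183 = -13248835.51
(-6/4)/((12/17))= -17/8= -2.12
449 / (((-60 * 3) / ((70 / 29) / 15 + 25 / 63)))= -457531 / 328860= -1.39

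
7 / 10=0.70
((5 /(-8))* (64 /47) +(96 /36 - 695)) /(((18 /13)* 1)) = -500.63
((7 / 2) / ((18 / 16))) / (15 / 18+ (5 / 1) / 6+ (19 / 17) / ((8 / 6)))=272 / 219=1.24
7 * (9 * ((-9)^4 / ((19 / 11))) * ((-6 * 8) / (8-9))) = 218245104 / 19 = 11486584.42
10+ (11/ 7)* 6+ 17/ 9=1343/ 63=21.32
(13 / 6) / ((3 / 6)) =13 / 3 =4.33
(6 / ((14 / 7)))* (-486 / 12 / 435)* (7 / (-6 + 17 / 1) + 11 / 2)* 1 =-2187 / 1276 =-1.71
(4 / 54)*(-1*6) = -4 / 9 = -0.44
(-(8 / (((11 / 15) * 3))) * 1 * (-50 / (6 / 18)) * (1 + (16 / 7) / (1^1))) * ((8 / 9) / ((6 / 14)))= 368000 / 99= 3717.17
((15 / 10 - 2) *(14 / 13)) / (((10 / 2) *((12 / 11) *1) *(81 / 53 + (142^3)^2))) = -4081 / 338922607186888140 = -0.00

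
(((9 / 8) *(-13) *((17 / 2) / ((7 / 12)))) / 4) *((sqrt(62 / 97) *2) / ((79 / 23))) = -137241 *sqrt(6014) / 429128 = -24.80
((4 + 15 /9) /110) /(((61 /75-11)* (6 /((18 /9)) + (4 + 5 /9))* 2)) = -0.00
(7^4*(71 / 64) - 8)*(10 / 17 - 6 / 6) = -1189713 / 1088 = -1093.49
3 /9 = 1 /3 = 0.33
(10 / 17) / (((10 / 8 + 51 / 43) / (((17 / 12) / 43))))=10 / 1257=0.01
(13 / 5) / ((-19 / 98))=-1274 / 95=-13.41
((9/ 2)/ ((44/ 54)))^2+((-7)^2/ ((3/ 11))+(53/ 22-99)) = 659651/ 5808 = 113.58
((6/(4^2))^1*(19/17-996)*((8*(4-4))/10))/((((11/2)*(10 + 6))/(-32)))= 0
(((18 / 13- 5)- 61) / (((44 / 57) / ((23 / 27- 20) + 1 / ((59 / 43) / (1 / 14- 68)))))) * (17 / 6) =190216315 / 11682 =16282.86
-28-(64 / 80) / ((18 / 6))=-424 / 15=-28.27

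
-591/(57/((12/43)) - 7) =-3.00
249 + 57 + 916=1222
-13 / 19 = -0.68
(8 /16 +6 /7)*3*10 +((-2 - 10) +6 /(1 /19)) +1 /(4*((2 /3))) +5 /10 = 8041 /56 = 143.59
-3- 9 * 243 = -2190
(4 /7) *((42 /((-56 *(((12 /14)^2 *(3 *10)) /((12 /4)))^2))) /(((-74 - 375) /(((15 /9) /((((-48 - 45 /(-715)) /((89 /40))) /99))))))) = -48018971 /354573504000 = -0.00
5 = 5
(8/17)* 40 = 320/17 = 18.82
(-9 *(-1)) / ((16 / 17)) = 153 / 16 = 9.56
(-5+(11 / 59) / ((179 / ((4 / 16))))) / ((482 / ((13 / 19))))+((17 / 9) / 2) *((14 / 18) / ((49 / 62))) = 202323959365 / 219355602984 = 0.92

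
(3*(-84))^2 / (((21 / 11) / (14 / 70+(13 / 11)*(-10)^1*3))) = -1172707.20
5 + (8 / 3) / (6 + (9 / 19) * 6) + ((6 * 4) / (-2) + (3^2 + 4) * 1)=6.30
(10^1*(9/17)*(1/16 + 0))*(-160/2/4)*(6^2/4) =-59.56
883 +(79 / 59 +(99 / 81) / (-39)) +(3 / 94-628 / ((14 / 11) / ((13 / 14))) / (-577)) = 48715562395091 / 55037522358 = 885.13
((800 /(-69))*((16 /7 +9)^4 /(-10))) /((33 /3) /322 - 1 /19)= -118408246240 /116277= -1018329.04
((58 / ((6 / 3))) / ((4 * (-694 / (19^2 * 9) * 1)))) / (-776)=94221 / 2154176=0.04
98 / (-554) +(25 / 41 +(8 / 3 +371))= 12745945 / 34071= 374.10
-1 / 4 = -0.25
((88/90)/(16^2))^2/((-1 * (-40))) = 121/331776000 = 0.00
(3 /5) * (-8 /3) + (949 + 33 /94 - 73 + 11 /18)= 1851391 /2115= 875.36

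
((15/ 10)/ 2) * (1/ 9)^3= 1/ 972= 0.00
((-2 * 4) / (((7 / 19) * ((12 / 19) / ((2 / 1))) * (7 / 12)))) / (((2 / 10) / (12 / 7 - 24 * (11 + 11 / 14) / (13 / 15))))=853230720 / 4459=191350.24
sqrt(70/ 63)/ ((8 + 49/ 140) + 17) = 20*sqrt(10)/ 1521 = 0.04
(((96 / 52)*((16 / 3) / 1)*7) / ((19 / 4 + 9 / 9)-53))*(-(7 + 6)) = 512 / 27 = 18.96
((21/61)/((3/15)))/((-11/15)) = -1575/671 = -2.35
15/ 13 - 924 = -11997/ 13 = -922.85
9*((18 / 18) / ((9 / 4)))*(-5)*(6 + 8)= -280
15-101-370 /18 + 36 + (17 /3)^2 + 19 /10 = -3289 /90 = -36.54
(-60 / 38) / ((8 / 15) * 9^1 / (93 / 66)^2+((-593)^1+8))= 48050 / 17728957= 0.00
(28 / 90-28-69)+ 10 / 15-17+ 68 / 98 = -247684 / 2205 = -112.33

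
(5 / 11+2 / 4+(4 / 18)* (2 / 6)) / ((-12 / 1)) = -611 / 7128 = -0.09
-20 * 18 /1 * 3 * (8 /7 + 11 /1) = -91800 /7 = -13114.29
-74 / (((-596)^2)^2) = -37 / 63089203328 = -0.00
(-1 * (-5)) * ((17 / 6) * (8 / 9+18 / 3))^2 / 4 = 1388645 / 2916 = 476.22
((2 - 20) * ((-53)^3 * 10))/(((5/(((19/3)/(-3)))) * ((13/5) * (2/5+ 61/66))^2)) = -1621270530000/1698619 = -954463.91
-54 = -54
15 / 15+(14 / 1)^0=2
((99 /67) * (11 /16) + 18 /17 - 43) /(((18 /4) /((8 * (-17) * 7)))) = 8657.98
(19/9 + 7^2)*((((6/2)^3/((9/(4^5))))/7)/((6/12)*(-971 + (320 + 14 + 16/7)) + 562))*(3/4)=47104/685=68.76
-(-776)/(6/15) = 1940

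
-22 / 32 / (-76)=11 / 1216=0.01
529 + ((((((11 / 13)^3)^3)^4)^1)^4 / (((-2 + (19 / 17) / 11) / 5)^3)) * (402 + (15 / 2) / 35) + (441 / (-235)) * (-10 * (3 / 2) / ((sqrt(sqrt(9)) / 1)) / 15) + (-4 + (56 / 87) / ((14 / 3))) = 147 * sqrt(3) / 235 + 1951718597673451587963503269931214030108211469140154636226449752348669019884020261737412255949610325984752831219610464257229381349676952113151255862645576430499382545541649 / 3716582793407865062587481377751382135556852270834509499425145299108092006618798688537234255780018651491348358323155572024373816533644746097719098458104637829750495986426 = 526.22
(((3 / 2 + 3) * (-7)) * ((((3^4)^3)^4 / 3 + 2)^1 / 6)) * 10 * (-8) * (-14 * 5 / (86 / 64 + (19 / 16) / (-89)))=-742104444284247499763506105600 / 1263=-587572798324819873130250300.00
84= 84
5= 5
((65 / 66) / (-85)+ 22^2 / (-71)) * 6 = -543971 / 13277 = -40.97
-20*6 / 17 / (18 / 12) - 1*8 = -216 / 17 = -12.71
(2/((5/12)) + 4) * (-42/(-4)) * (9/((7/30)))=3564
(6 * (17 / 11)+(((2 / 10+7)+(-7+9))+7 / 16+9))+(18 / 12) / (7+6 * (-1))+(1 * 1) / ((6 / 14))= 83803 / 2640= 31.74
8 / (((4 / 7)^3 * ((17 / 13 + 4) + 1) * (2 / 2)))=6.80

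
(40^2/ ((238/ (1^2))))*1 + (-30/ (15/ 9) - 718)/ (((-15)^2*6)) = 496208/ 80325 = 6.18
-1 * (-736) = 736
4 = 4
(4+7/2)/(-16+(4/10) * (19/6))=-225/442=-0.51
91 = 91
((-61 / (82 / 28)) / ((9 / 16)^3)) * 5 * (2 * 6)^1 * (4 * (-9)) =279838720 / 1107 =252790.17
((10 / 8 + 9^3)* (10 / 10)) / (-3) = -2921 / 12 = -243.42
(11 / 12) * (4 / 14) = 11 / 42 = 0.26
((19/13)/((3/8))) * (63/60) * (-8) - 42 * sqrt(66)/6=-7 * sqrt(66) - 2128/65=-89.61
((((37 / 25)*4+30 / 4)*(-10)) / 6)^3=-302111711 / 27000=-11189.32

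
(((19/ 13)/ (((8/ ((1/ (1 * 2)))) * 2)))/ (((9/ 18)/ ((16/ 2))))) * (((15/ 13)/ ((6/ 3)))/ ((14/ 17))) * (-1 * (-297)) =1438965/ 9464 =152.05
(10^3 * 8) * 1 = 8000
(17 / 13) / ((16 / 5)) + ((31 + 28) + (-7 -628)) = -575.59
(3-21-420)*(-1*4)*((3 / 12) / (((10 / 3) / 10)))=1314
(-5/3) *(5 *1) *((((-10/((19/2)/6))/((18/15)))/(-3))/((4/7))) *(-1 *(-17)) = -74375/171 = -434.94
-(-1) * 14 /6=7 /3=2.33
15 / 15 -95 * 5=-474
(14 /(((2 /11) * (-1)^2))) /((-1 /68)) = -5236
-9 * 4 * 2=-72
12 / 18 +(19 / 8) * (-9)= -497 / 24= -20.71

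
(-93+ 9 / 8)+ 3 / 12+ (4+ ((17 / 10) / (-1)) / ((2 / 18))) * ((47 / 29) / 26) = -1392327 / 15080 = -92.33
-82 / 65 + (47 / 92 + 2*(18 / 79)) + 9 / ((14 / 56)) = 16867769 / 472420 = 35.71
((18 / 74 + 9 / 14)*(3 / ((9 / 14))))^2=23409 / 1369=17.10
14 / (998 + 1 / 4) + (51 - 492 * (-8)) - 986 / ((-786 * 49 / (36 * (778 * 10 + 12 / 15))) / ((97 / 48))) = 2368129552643 / 128155335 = 18478.59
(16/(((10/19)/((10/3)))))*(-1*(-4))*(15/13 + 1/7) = 143488/273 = 525.60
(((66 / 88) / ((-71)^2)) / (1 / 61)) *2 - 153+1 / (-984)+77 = -376901149 / 4960344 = -75.98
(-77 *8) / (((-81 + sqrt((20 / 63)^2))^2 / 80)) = -195592320 / 25836889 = -7.57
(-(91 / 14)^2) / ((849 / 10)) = -845 / 1698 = -0.50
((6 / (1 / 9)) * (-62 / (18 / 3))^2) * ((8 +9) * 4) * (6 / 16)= 147033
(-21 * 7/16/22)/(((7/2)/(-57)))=1197/176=6.80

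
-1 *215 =-215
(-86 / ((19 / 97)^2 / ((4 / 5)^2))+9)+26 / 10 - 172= -14394394 / 9025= -1594.95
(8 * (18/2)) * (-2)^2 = 288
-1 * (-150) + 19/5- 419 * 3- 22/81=-446906/405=-1103.47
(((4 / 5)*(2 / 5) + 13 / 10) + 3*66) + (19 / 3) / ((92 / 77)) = 1413953 / 6900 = 204.92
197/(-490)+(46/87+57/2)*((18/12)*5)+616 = 23682769/28420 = 833.31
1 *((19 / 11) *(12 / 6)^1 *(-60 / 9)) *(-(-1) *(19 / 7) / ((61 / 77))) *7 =-101080 / 183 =-552.35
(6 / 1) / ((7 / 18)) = 108 / 7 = 15.43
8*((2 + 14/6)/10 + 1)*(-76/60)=-3268/225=-14.52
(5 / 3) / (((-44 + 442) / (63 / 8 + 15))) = 305 / 3184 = 0.10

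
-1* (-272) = 272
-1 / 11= -0.09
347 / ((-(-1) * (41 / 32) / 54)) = 599616 / 41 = 14624.78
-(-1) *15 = 15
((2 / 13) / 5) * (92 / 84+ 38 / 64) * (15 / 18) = 0.04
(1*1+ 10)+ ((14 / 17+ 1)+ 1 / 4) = 889 / 68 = 13.07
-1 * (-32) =32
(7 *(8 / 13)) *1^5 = 56 / 13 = 4.31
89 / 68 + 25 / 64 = 1849 / 1088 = 1.70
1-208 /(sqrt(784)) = -45 /7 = -6.43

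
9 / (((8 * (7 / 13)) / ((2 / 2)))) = 117 / 56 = 2.09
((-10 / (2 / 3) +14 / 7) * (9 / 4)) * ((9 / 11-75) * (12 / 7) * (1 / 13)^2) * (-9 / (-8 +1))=198288 / 7007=28.30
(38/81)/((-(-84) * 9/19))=361/30618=0.01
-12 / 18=-2 / 3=-0.67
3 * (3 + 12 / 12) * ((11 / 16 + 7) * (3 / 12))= 369 / 16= 23.06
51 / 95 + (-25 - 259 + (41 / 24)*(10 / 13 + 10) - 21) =-2119747 / 7410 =-286.07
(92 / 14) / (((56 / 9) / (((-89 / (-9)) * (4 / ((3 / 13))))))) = 26611 / 147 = 181.03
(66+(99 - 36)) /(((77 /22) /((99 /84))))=4257 /98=43.44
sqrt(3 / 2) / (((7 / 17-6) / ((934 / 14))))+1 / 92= 1 / 92-7939* sqrt(6) / 1330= -14.61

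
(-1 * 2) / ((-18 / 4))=4 / 9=0.44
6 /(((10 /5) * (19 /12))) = 36 /19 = 1.89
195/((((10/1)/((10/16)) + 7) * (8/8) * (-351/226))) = -1130/207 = -5.46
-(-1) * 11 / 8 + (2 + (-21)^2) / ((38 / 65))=759.14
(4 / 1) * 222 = 888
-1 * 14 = -14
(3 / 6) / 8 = 1 / 16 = 0.06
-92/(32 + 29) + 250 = 15158/61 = 248.49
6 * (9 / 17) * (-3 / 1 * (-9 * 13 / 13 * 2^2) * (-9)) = -52488 / 17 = -3087.53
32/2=16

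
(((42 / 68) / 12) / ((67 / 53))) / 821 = 371 / 7480952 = 0.00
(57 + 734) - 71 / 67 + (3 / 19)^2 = 19106889 / 24187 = 789.97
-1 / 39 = -0.03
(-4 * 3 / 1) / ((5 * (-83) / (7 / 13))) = 84 / 5395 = 0.02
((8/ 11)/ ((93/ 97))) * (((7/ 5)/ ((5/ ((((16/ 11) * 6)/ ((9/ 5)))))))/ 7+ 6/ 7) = 942064/ 1181565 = 0.80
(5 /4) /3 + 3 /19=131 /228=0.57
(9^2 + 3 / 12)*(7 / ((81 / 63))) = 15925 / 36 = 442.36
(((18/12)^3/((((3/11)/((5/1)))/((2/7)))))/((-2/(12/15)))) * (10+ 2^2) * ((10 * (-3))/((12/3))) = 1485/2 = 742.50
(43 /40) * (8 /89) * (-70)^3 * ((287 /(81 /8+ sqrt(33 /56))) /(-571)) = 1280048011200 /773515999 - 13545481600 * sqrt(462) /2320547997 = 1529.38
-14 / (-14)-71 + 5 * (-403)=-2085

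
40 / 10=4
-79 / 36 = -2.19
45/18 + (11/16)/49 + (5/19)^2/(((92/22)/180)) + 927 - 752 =1174940813/6509552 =180.49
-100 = -100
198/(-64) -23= -835/32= -26.09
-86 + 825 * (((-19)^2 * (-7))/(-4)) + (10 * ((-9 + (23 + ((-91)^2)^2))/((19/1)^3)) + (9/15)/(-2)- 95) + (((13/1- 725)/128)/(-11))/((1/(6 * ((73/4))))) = 7497166938253/12071840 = 621045.92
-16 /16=-1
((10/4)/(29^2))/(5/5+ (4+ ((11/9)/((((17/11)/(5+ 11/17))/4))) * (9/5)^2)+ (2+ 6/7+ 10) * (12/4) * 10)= 252875/38160554974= 0.00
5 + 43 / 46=273 / 46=5.93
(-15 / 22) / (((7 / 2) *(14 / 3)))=-45 / 1078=-0.04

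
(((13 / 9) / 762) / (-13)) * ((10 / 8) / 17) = -5 / 466344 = -0.00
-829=-829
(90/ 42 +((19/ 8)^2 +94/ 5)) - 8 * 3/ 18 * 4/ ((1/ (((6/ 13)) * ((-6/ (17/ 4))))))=14880207/ 495040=30.06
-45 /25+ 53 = 256 /5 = 51.20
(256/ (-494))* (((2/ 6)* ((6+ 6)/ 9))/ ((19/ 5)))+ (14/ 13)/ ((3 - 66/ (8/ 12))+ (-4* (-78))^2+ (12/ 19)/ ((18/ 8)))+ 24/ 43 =2504473989301/ 5033711387016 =0.50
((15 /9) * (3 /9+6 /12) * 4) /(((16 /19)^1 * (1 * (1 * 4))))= 475 /288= 1.65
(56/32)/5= 7/20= 0.35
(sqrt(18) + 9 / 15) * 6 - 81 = -51.94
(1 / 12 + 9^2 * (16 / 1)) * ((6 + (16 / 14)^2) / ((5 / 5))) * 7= 66285.40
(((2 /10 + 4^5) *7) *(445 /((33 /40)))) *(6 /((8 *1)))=31903830 /11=2900348.18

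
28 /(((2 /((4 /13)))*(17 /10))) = 560 /221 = 2.53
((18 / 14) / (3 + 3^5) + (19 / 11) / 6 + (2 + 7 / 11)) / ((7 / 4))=110980 / 66297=1.67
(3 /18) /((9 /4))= 2 /27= 0.07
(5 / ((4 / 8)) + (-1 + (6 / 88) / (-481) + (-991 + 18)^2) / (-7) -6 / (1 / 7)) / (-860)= 4008258425 / 25481456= 157.30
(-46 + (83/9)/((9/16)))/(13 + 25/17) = -20383/9963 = -2.05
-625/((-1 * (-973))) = -625/973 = -0.64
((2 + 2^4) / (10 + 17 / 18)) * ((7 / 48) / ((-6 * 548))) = -63 / 863648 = -0.00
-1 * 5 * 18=-90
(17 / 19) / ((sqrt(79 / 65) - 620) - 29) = -717145 / 520181734 - 17 * sqrt(5135) / 520181734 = -0.00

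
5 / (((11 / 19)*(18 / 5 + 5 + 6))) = 475 / 803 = 0.59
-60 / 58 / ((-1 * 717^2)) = 0.00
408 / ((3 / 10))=1360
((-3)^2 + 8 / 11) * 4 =428 / 11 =38.91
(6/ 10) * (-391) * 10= -2346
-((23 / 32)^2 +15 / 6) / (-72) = 3089 / 73728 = 0.04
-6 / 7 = -0.86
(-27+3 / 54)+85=1045 / 18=58.06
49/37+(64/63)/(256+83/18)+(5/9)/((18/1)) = 267502183/196824978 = 1.36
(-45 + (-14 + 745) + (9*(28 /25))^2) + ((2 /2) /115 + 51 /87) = 328581418 /416875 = 788.20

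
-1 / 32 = -0.03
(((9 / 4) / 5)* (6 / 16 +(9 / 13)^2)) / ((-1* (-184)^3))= 2079 / 33689157632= 0.00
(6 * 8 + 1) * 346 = 16954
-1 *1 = -1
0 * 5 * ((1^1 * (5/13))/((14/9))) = 0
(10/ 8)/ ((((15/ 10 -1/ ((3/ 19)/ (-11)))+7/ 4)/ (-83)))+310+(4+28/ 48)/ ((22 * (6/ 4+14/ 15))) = 308.66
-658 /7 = -94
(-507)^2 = 257049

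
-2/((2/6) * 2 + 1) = -1.20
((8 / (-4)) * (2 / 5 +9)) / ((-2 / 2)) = 94 / 5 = 18.80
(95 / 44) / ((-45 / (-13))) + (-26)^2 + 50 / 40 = 134219 / 198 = 677.87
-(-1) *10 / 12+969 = 5819 / 6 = 969.83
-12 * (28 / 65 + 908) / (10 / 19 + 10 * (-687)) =1682868 / 1060475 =1.59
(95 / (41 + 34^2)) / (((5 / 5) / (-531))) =-295 / 7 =-42.14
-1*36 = -36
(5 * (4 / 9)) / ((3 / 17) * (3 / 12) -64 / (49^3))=32000528 / 627471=51.00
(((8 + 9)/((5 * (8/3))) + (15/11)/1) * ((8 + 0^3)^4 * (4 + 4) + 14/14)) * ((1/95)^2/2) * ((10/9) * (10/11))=384291/79420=4.84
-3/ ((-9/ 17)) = 17/ 3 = 5.67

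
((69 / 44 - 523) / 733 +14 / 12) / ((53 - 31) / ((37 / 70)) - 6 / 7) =11409727 / 1021549848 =0.01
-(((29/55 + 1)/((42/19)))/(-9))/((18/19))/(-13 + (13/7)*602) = 361/4922775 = 0.00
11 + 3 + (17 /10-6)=97 /10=9.70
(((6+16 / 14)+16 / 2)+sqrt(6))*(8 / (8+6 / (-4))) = 16*sqrt(6) / 13+1696 / 91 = 21.65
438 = 438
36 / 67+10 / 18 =659 / 603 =1.09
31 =31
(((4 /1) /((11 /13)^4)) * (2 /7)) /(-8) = -28561 /102487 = -0.28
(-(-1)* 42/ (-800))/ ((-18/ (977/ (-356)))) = -6839/ 854400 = -0.01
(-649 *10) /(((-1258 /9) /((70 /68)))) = 1022175 /21386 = 47.80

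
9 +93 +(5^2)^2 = 727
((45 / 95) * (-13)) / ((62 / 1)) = -117 / 1178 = -0.10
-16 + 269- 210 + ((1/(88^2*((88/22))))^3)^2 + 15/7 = 279150941141611303297840316423/6183723379719237731281272832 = 45.14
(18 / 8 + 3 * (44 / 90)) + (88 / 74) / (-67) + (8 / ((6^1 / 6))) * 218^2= 56550308257 / 148740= 380195.70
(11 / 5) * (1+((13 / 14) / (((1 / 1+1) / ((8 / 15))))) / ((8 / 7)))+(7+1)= 3203 / 300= 10.68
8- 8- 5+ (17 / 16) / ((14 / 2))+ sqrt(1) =-431 / 112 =-3.85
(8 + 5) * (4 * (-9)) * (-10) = 4680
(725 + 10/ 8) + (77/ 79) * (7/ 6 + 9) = 697879/ 948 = 736.16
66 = 66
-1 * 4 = -4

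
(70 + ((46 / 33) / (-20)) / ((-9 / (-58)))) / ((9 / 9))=103283 / 1485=69.55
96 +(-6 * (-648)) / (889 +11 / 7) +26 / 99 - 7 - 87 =681800 / 102861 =6.63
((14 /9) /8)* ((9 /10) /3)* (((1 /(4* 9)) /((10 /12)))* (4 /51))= 7 /45900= 0.00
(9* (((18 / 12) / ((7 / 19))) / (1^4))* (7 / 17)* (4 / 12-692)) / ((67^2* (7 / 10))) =-1774125 / 534191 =-3.32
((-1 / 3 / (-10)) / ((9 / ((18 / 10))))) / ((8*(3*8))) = 0.00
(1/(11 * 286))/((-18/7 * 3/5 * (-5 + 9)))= -0.00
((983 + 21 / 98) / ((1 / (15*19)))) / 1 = 3923025 / 14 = 280216.07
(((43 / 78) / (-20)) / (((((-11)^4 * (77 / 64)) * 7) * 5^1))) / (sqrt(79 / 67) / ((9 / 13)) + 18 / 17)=190422576 / 5386181458582925- 298248 * sqrt(5293) / 414321650660225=-0.00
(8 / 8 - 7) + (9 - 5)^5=1018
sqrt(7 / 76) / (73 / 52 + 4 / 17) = 442 *sqrt(133) / 27531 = 0.19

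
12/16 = 3/4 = 0.75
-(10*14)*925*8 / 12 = -259000 / 3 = -86333.33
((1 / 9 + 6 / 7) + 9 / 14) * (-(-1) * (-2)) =-29 / 9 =-3.22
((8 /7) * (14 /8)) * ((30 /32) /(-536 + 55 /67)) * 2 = -1005 /143428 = -0.01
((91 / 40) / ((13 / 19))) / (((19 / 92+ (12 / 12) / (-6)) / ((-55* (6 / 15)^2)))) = -18354 / 25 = -734.16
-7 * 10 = -70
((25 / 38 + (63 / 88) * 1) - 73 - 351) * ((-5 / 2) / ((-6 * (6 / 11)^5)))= -51728922355 / 14183424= -3647.14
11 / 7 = 1.57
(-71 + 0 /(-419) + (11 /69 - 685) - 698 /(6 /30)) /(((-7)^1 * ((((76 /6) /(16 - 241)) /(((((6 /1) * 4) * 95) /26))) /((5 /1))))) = -9887501250 /2093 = -4724080.86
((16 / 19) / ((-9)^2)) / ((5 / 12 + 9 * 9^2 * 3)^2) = 256 / 117820710171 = 0.00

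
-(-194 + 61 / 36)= 6923 / 36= 192.31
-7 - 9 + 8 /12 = -46 /3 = -15.33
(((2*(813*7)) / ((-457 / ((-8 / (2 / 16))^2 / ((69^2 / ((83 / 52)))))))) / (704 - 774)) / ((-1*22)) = -11516416 / 518560185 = -0.02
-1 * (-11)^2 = -121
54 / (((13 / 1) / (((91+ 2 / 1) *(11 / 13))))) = 55242 / 169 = 326.88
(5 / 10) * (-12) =-6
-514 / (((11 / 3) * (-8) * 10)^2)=-2313 / 387200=-0.01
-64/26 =-32/13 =-2.46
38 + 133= 171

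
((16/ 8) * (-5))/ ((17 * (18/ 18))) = -10/ 17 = -0.59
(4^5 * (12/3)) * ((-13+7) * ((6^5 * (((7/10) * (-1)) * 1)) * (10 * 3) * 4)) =16052649984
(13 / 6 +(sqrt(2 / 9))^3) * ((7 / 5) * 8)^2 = 6272 * sqrt(2) / 675 +20384 / 75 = 284.93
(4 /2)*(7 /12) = 7 /6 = 1.17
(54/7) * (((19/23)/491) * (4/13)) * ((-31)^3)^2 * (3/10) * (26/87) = 3642315106824/11462395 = 317762.13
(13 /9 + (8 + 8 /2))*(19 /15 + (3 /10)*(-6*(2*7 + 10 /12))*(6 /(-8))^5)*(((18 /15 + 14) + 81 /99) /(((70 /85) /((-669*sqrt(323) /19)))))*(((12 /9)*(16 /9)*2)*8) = -245156551013*sqrt(323) /92340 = -47714996.22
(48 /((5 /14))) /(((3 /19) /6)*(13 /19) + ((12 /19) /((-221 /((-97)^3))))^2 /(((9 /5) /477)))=23696871744 /317862117084081065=0.00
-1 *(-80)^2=-6400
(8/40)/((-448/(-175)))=5/64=0.08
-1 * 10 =-10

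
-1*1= -1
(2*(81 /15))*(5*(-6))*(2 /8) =-81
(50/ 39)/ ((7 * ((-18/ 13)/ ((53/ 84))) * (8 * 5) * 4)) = -265/ 508032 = -0.00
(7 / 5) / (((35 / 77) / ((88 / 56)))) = 121 / 25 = 4.84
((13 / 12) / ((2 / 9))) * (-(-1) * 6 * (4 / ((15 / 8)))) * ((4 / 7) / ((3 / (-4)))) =-1664 / 35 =-47.54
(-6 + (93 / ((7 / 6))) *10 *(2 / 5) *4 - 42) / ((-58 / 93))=-399528 / 203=-1968.12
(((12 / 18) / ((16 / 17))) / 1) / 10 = 17 / 240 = 0.07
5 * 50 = 250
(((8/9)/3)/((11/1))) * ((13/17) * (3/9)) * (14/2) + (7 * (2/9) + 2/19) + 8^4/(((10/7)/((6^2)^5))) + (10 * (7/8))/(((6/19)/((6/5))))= 173368619862.16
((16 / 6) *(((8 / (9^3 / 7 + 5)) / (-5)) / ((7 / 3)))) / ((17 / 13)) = -208 / 16235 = -0.01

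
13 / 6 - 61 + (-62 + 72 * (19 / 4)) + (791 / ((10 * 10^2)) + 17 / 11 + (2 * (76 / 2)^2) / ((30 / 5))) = 7753201 / 11000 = 704.84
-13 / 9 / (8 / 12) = -13 / 6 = -2.17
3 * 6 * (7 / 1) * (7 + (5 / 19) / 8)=67347 / 76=886.14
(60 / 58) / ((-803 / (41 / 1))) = -1230 / 23287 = -0.05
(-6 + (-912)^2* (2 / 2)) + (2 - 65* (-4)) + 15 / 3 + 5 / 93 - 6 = 77375912 / 93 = 831999.05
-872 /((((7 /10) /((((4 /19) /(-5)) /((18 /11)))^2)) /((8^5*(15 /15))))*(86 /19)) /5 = -13829668864 /11580975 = -1194.17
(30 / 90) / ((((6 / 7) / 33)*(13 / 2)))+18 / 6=194 / 39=4.97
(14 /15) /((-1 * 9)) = -14 /135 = -0.10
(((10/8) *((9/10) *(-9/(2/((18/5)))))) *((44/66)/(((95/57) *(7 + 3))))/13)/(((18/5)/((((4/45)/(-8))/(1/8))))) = 9/6500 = 0.00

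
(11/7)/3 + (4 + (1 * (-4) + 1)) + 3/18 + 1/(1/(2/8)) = 163/84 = 1.94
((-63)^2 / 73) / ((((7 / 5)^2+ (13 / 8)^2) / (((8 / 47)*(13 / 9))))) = 73382400 / 25255591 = 2.91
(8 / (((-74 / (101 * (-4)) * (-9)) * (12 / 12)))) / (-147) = 1616 / 48951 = 0.03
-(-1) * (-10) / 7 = -10 / 7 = -1.43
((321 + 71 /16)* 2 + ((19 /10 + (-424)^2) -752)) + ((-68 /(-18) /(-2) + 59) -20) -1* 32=64685479 /360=179681.89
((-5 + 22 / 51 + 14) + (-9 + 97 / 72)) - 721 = -880327 / 1224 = -719.22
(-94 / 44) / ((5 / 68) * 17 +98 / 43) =-4042 / 6677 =-0.61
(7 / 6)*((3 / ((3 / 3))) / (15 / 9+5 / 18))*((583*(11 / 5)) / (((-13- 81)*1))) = -57717 / 2350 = -24.56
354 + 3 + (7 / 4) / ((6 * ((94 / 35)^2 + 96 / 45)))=98106463 / 274784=357.03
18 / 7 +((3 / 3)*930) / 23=6924 / 161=43.01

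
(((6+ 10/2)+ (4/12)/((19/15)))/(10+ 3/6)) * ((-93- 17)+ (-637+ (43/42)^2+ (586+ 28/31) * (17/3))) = 15095088665/5454729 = 2767.34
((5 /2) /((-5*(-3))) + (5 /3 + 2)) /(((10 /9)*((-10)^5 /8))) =-69 /250000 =-0.00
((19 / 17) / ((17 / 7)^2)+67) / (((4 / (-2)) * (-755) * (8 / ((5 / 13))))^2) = 165051 / 2423245042816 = 0.00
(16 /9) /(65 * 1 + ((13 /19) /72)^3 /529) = 2407639375872 /88029314682517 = 0.03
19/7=2.71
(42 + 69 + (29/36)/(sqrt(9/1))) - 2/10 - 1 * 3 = 58357/540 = 108.07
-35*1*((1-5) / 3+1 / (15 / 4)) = 112 / 3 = 37.33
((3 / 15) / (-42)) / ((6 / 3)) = -1 / 420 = -0.00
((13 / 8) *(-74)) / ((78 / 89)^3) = -26083853 / 146016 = -178.64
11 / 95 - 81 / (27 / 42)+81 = -4264 / 95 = -44.88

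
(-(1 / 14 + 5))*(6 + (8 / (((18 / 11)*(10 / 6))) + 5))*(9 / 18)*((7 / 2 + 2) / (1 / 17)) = -2774893 / 840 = -3303.44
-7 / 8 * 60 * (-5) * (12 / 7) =450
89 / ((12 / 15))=445 / 4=111.25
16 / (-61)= -16 / 61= -0.26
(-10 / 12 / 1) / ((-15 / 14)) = 7 / 9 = 0.78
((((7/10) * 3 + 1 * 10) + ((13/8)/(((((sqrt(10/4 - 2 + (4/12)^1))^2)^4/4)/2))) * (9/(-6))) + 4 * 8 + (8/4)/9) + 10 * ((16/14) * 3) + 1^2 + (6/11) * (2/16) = 67984891/1732500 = 39.24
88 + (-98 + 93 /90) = -269 /30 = -8.97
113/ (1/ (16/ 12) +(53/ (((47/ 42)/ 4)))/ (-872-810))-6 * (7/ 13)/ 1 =228028186/ 1310049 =174.06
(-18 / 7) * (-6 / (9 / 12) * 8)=1152 / 7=164.57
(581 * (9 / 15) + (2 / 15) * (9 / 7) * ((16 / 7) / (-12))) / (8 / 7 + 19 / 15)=11139 / 77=144.66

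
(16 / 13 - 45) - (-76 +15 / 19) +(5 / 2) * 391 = 1008.94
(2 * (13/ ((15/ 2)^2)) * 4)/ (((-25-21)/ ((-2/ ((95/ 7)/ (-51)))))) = -49504/ 163875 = -0.30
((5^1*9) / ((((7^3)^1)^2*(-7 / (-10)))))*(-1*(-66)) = 29700 / 823543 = 0.04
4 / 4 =1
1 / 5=0.20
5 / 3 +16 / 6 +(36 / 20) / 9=68 / 15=4.53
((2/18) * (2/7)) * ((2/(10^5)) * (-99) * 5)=-11/35000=-0.00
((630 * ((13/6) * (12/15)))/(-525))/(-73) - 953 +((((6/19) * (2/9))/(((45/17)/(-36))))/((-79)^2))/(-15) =-1856064536647/1947660075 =-952.97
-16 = -16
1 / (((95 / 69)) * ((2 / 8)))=276 / 95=2.91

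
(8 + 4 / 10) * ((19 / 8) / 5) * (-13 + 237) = 22344 / 25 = 893.76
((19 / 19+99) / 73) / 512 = 25 / 9344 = 0.00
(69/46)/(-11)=-0.14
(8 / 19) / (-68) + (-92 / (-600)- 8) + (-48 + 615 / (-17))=-4458821 / 48450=-92.03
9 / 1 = 9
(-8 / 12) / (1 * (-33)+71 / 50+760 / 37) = 0.06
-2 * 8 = -16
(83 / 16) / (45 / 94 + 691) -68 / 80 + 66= 169406899 / 2599960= 65.16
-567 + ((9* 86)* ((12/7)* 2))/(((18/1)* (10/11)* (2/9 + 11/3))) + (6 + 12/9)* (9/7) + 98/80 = -5043523/9800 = -514.65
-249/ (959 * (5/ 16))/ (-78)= 664/ 62335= 0.01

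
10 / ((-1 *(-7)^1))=10 / 7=1.43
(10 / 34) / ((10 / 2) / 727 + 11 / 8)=29080 / 136629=0.21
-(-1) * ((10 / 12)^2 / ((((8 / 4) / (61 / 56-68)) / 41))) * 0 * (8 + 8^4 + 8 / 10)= 0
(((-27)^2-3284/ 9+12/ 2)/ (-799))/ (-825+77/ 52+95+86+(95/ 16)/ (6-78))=5542784/ 7689258797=0.00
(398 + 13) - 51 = 360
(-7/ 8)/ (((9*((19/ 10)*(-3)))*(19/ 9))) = 35/ 4332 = 0.01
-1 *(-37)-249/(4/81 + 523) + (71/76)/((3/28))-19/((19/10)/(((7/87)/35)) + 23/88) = 7945083994027/175697431845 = 45.22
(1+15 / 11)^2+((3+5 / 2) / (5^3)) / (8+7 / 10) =1471631 / 263175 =5.59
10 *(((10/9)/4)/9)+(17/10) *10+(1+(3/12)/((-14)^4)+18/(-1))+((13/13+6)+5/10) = 97192561/12446784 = 7.81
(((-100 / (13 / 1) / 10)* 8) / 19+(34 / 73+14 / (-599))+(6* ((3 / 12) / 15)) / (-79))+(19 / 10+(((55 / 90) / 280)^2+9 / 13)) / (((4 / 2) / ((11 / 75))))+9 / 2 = 15628962095062912021 / 3251068042098240000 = 4.81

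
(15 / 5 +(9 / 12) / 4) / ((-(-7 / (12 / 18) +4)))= 51 / 104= 0.49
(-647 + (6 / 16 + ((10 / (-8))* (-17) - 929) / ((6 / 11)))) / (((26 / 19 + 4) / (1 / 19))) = -13865 / 612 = -22.66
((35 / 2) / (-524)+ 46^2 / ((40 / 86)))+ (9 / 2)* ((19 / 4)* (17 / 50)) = 238767627 / 52400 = 4556.63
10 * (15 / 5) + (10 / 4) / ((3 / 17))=265 / 6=44.17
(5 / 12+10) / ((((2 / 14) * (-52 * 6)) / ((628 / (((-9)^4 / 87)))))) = -3983875 / 2047032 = -1.95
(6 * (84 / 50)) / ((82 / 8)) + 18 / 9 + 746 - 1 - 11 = 755408 / 1025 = 736.98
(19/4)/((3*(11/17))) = 323/132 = 2.45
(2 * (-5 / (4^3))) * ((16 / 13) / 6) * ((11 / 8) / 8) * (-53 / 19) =2915 / 189696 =0.02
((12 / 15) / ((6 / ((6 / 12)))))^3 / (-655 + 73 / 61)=-61 / 134601750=-0.00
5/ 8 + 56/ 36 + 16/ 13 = 3193/ 936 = 3.41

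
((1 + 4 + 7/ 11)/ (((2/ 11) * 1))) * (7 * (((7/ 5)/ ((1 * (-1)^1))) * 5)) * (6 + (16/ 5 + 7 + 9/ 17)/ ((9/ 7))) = -5556502/ 255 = -21790.20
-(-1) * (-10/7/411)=-0.00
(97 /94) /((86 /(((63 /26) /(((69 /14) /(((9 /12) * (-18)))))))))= -384993 /4834232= -0.08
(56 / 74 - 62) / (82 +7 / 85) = -192610 / 258149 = -0.75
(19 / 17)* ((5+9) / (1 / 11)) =2926 / 17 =172.12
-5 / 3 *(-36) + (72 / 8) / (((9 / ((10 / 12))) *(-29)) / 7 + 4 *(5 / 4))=83145 / 1391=59.77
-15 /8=-1.88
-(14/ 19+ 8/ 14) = -174/ 133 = -1.31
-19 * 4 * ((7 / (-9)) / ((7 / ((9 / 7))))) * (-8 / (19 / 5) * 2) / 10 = -32 / 7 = -4.57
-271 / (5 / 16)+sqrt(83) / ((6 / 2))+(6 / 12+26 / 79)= -863.33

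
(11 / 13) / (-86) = -11 / 1118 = -0.01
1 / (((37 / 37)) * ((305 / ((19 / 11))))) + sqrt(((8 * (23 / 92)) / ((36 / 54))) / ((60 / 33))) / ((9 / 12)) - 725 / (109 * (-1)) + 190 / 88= 2 * sqrt(165) / 15 + 1172369 / 132980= 10.53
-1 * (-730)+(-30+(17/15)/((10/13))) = 105221/150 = 701.47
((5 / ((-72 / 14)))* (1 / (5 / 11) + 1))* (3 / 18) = -14 / 27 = -0.52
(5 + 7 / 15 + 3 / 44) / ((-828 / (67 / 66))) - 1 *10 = -360921551 / 36067680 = -10.01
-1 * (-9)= 9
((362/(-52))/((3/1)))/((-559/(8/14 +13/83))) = 25521/8444254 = 0.00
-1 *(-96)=96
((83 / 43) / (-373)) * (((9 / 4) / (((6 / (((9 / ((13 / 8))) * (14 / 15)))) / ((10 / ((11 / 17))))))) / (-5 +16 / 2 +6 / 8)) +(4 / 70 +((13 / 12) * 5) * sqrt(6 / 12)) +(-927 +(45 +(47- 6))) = -67510170513 / 80275195 +65 * sqrt(2) / 24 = -837.15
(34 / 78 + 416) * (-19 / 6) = -308579 / 234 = -1318.71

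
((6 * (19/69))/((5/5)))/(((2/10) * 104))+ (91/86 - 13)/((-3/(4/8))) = 79832/38571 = 2.07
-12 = -12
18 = 18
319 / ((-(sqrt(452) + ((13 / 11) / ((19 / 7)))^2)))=115389433159 / 862360877011 - 1217322987518 * sqrt(113) / 862360877011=-14.87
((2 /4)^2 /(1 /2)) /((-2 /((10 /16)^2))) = -25 /256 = -0.10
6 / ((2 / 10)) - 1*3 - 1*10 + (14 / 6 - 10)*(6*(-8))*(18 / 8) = 845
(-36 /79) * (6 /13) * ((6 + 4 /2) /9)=-0.19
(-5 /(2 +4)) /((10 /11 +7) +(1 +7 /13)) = -715 /8106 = -0.09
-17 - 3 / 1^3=-20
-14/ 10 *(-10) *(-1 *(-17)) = 238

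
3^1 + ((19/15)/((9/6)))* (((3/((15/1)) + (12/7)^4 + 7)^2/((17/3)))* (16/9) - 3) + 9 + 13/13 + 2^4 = 3414400362197/36750606375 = 92.91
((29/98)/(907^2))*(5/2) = 145/161239204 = 0.00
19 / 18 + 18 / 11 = 533 / 198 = 2.69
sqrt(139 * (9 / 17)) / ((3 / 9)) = 9 * sqrt(2363) / 17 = 25.74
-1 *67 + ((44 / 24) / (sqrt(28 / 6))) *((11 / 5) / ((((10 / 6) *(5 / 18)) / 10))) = -67 + 1089 *sqrt(42) / 175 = -26.67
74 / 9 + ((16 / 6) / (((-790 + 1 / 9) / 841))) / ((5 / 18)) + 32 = 9597482 / 319905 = 30.00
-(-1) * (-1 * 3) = -3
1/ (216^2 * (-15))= -1/ 699840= -0.00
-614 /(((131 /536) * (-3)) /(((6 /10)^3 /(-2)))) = -1480968 /16375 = -90.44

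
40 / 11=3.64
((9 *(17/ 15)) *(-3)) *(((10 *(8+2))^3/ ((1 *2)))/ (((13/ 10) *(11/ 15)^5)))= -55493350.65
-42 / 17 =-2.47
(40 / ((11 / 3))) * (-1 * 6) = -720 / 11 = -65.45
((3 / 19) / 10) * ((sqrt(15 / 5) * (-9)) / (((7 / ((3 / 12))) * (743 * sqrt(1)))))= -27 * sqrt(3) / 3952760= -0.00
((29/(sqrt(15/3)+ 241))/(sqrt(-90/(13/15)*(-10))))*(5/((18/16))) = -29*sqrt(39)/1176039+ 6989*sqrt(195)/5880195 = 0.02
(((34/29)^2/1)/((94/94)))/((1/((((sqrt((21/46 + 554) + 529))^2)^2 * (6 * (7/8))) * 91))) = 1371820123723959/1779556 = 770877749.13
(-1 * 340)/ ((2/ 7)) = -1190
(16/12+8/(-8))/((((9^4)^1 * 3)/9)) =0.00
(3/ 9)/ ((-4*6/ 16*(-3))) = 2/ 27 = 0.07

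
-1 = -1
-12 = -12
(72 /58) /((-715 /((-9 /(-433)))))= -324 /8978255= -0.00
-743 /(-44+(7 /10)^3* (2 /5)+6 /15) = 1857500 /108657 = 17.10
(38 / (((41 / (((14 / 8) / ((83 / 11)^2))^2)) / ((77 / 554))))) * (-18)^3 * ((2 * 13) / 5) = -9946768891059 / 2694920757985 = -3.69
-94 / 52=-47 / 26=-1.81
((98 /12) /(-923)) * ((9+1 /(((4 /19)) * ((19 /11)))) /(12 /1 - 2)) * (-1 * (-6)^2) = 6909 /18460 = 0.37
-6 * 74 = -444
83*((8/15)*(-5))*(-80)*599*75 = 795472000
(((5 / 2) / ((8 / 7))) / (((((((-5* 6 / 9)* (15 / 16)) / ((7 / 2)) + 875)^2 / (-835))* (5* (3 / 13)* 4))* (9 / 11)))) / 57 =-744653 / 67047304500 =-0.00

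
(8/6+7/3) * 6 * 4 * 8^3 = 45056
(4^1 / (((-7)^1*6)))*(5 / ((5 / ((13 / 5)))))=-26 / 105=-0.25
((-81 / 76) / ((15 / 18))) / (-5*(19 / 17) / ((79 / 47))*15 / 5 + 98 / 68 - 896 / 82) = 13380309 / 203585665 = 0.07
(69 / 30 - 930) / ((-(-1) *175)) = -9277 / 1750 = -5.30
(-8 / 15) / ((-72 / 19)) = 19 / 135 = 0.14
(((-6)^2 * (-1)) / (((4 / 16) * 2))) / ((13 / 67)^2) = -1912.47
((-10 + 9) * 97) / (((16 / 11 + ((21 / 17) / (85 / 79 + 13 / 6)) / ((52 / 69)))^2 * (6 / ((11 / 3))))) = -29792851216248406 / 1930866056107641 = -15.43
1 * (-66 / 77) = -6 / 7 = -0.86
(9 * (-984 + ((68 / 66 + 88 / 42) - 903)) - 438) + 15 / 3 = -1338866 / 77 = -17387.87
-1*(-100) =100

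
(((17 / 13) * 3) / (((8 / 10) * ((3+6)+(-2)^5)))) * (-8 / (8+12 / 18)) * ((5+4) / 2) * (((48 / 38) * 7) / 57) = 0.14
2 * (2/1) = 4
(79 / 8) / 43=79 / 344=0.23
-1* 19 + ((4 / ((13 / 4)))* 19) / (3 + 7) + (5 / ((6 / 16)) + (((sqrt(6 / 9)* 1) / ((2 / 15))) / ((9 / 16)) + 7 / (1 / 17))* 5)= 200* sqrt(6) / 9 + 115376 / 195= 646.10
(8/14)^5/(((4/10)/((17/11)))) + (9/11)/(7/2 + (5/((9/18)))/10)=77134/184877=0.42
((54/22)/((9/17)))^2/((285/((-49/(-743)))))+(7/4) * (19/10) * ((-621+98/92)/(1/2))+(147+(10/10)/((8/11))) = -156136286583/39287611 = -3974.19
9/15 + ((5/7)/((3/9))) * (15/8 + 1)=6.76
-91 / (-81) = 1.12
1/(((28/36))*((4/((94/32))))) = 423/448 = 0.94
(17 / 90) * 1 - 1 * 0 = 17 / 90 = 0.19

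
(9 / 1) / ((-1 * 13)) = -9 / 13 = -0.69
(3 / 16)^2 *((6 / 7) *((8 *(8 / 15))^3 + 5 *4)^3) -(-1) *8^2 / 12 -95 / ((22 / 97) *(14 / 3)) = 12276384098320057 / 438539062500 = 27993.82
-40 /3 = -13.33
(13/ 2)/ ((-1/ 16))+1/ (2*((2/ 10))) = -203/ 2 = -101.50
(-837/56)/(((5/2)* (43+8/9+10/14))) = -7533/56200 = -0.13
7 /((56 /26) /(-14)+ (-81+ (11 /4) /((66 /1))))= -2184 /25307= -0.09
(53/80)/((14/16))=53/70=0.76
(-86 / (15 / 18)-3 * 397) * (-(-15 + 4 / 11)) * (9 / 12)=-3125493 / 220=-14206.79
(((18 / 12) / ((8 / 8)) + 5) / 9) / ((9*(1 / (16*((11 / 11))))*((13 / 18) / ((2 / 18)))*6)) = 8 / 243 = 0.03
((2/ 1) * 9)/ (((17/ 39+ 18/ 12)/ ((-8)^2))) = 89856/ 151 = 595.07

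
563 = 563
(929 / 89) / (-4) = -929 / 356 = -2.61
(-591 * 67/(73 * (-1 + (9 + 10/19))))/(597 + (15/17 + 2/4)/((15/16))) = -21316385/200530854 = -0.11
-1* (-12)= 12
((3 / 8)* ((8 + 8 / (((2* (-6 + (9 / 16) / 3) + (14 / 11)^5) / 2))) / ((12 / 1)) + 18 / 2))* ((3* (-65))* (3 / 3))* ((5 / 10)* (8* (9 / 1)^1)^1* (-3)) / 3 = 534267185985 / 21350302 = 25023.87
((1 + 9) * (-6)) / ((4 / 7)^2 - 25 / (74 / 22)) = 108780 / 12883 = 8.44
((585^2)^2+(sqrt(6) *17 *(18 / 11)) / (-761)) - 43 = 117117950582 - 306 *sqrt(6) / 8371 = 117117950581.91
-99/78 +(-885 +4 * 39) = -730.27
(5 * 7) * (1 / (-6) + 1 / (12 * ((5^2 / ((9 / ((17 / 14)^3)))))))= -773339 / 147390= -5.25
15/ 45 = 1/ 3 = 0.33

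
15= 15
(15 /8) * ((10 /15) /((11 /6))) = 15 /22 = 0.68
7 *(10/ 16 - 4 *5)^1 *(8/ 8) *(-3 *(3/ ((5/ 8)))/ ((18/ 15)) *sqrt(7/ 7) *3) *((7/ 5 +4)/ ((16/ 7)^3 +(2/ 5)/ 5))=16746975/ 7636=2193.16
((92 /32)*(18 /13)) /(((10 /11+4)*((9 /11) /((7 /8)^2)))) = 136367 /179712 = 0.76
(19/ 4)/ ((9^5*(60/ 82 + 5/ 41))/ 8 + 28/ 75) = 0.00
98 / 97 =1.01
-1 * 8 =-8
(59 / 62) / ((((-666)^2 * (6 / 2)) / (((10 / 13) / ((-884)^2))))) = 0.00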